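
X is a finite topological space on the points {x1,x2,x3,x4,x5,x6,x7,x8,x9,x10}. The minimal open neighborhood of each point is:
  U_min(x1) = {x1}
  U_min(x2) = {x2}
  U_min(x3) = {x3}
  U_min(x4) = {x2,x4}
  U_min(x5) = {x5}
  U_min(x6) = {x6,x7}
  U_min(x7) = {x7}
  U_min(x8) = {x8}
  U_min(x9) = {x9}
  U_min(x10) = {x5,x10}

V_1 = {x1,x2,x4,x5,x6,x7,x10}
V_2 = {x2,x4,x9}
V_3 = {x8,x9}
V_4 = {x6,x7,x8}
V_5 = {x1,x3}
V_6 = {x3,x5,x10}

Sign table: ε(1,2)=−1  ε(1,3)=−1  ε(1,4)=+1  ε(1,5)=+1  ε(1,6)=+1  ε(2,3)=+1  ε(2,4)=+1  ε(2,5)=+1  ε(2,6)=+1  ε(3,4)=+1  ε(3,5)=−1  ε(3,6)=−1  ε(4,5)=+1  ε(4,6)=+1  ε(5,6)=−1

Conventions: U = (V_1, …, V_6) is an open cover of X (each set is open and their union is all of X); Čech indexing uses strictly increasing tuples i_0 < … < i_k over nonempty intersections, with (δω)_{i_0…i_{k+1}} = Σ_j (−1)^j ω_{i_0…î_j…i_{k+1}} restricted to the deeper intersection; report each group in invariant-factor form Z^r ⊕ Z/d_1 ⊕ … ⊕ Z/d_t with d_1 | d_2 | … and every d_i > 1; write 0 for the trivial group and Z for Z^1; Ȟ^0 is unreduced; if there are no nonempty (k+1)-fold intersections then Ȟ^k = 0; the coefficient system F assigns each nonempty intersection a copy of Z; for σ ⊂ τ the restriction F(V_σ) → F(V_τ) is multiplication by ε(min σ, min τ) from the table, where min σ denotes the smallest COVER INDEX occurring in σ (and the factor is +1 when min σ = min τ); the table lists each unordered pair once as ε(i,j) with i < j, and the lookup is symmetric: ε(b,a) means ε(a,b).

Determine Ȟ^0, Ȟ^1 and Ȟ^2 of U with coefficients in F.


Ȟ^0(U;F) ≅ 0, Ȟ^1(U;F) ≅ Z ⊕ Z/2 and Ȟ^2(U;F) ≅ 0

intersection data:
  V12={x2,x4} V14={x6,x7} V15={x1} V16={x5,x10} V23={x9} V34={x8} V56={x3}
C dims 6,7; δ0: rk 6, SNF 1^5·2
Ȟ^0 = (6 − 6) − 0 = 0, so Ȟ^0 ≅ 0
Ȟ^1 = (7 − 0) − 6 = 1 plus torsion [2], so Ȟ^1 ≅ Z ⊕ Z/2
Ȟ^2 = (0 − 0) − 0 = 0, so Ȟ^2 ≅ 0


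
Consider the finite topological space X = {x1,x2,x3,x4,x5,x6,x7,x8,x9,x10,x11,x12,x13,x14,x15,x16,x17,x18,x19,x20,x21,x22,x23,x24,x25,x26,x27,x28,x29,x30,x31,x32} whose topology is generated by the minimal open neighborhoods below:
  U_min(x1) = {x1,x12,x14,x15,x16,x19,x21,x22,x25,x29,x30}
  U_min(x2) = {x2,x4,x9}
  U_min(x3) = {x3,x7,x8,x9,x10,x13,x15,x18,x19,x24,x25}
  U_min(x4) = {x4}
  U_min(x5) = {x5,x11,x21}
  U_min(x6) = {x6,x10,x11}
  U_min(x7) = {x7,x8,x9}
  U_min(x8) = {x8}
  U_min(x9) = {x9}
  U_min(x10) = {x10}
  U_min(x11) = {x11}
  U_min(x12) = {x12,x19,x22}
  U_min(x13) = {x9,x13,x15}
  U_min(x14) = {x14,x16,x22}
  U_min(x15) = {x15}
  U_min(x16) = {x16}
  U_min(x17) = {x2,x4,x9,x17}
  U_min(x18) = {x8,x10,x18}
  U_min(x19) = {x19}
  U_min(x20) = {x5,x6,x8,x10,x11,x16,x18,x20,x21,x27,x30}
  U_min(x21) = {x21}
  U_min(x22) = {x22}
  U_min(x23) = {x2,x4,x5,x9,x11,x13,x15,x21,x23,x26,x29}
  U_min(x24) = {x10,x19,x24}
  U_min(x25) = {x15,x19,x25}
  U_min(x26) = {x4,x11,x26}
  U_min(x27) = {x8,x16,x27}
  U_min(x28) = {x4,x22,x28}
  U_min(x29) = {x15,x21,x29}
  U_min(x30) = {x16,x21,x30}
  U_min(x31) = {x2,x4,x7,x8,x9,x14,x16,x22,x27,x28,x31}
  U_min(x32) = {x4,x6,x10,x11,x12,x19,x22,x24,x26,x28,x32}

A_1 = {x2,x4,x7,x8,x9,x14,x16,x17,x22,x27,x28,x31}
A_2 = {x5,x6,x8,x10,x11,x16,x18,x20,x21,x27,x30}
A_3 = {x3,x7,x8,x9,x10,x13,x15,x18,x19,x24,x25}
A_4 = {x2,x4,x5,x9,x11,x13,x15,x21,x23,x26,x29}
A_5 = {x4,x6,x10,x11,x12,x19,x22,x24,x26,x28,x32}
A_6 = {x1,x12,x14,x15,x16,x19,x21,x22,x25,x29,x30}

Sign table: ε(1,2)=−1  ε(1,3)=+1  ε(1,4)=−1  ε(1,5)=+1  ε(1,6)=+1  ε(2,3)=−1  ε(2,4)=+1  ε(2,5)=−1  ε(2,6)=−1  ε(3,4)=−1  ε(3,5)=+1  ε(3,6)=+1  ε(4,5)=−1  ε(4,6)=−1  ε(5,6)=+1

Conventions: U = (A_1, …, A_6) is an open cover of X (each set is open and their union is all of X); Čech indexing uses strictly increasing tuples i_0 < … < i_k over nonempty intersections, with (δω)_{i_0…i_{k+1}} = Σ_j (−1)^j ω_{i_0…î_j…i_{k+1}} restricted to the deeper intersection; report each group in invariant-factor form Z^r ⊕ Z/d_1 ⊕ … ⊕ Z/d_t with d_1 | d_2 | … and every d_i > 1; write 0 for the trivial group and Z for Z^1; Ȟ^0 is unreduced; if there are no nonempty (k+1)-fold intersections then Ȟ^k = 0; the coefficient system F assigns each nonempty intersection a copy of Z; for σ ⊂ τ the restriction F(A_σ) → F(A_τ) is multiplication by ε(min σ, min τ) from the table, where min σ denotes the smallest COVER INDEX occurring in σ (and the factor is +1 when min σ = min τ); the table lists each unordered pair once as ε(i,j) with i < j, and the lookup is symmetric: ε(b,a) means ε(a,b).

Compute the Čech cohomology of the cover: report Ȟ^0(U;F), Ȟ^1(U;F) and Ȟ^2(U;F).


nerve of the cover:
  A12={x8,x16,x27} A13={x7,x8,x9} A14={x2,x4,x9} A15={x4,x22,x28} A16={x14,x16,x22} A23={x8,x10,x18} A24={x5,x11,x21} A25={x6,x10,x11} A26={x16,x21,x30} A34={x9,x13,x15} A35={x10,x19,x24} A36={x15,x19,x25} A45={x4,x11,x26} A46={x15,x21,x29} A56={x12,x19,x22}
  A123={x8} A126={x16} A134={x9} A145={x4} A156={x22} A235={x10} A245={x11} A246={x21} A346={x15} A356={x19}
C dims 6,15,10; δ0: rk 5, SNF 1^5; δ1: rk 10, SNF 1^9·2
Ȟ^0 = (6 − 5) − 0 = 1, so Ȟ^0 ≅ Z
Ȟ^1 = (15 − 10) − 5 = 0, so Ȟ^1 ≅ 0
Ȟ^2 = (10 − 0) − 10 = 0 plus torsion [2], so Ȟ^2 ≅ Z/2

Ȟ^0(U;F) ≅ Z, Ȟ^1(U;F) ≅ 0, Ȟ^2(U;F) ≅ Z/2


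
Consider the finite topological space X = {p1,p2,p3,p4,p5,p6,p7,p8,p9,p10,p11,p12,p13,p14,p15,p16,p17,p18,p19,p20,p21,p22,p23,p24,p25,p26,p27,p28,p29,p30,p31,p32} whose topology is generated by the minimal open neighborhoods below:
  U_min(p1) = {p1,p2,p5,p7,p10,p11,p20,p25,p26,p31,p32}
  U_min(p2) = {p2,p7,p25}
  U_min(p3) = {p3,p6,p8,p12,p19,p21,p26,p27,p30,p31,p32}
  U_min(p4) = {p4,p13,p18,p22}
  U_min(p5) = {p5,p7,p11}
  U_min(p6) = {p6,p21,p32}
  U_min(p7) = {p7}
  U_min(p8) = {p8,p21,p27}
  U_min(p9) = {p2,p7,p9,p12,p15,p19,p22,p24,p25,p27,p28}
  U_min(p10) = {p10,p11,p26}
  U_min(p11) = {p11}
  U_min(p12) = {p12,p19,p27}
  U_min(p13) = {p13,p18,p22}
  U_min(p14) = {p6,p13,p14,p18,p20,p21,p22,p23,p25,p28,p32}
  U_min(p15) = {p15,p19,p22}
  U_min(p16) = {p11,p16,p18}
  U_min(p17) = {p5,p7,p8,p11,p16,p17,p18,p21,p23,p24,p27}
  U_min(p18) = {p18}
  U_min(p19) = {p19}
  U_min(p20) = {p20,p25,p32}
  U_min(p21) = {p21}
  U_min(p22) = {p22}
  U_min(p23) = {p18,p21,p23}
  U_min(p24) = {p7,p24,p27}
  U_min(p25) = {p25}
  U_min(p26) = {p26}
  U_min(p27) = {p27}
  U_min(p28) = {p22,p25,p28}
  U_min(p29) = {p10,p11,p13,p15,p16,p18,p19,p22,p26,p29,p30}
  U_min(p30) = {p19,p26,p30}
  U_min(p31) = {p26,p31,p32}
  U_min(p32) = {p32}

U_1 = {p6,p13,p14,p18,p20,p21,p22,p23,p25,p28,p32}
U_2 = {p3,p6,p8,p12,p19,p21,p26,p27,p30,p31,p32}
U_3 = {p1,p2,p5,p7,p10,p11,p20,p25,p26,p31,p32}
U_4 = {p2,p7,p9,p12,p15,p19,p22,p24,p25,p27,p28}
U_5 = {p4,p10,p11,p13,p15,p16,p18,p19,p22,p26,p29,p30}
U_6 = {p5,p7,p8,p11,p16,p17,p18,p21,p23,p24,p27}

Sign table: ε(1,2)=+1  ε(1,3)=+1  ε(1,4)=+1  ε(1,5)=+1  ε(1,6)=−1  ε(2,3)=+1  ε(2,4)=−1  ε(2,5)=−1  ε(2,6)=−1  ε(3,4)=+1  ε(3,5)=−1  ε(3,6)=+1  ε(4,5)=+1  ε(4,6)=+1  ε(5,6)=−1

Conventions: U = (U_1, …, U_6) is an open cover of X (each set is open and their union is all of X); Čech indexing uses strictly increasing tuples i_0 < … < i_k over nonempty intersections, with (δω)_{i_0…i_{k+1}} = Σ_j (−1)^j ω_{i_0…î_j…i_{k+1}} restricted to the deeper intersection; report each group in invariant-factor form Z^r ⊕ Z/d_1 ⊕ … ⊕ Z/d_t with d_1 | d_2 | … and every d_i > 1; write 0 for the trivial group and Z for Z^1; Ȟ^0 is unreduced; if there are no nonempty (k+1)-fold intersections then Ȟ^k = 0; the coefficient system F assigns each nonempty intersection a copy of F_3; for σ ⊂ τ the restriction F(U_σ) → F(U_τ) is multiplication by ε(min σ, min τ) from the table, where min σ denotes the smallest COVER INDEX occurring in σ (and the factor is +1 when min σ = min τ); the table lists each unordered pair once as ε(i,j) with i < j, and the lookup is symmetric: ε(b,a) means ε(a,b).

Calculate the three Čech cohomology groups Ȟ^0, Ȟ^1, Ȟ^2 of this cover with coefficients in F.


intersection data:
  U12={p6,p21,p32} U13={p20,p25,p32} U14={p22,p25,p28} U15={p13,p18,p22} U16={p18,p21,p23} U23={p26,p31,p32} U24={p12,p19,p27} U25={p19,p26,p30} U26={p8,p21,p27} U34={p2,p7,p25} U35={p10,p11,p26} U36={p5,p7,p11} U45={p15,p19,p22} U46={p7,p24,p27} U56={p11,p16,p18}
  U123={p32} U126={p21} U134={p25} U145={p22} U156={p18} U235={p26} U245={p19} U246={p27} U346={p7} U356={p11}
C dims 6,15,10; δ0: rk_F3 6; δ1: rk_F3 9
Ȟ^0 = (6 − 6) − 0 = 0, so Ȟ^0 ≅ 0
Ȟ^1 = (15 − 9) − 6 = 0, so Ȟ^1 ≅ 0
Ȟ^2 = (10 − 0) − 9 = 1, so Ȟ^2 ≅ Z/3

Ȟ^0 ≅ 0, Ȟ^1 ≅ 0, Ȟ^2 ≅ Z/3


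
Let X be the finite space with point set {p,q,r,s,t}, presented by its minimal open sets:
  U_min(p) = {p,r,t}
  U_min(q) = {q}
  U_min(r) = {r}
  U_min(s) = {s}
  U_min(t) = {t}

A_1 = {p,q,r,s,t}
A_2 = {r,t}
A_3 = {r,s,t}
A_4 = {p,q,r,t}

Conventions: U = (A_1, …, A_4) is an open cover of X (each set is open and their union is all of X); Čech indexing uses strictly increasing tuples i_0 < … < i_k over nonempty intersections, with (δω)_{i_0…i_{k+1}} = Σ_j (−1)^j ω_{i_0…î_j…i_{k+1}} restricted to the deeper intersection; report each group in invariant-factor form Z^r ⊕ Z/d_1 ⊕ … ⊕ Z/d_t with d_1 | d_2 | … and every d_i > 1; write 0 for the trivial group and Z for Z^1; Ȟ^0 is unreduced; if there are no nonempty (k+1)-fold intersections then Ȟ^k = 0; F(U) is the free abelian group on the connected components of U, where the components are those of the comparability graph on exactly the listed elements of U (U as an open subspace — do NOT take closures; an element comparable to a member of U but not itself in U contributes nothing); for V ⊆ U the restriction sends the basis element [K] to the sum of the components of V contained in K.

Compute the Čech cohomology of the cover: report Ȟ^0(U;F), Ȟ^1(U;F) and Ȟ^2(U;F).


Ȟ^0(U;F) ≅ Z^3; Ȟ^1(U;F) ≅ 0; Ȟ^2(U;F) ≅ 0

nerve of the cover:
  A12={r,t} A13={r,s,t} A14={p,q,r,t} A23={r,t} A24={r,t} A34={r,t}
  A123={r,t} A124={r,t} A134={r,t} A234={r,t}
  A1234={r,t}
components per intersection:
  A1: {p,r,t} {q} {s}
  A2: {r} {t}
  A3: {r} {s} {t}
  A4: {p,r,t} {q}
  A12: {r} {t}
  A13: {r} {s} {t}
  A14: {p,r,t} {q}
  A23: {r} {t}
  A24: {r} {t}
  A34: {r} {t}
  A123: {r} {t}
  A124: {r} {t}
  A134: {r} {t}
  A234: {r} {t}
  A1234: {r} {t}
C dims 10,13,8,2; δ0: rk 7, SNF 1^7; δ1: rk 6, SNF 1^6; δ2: rk 2, SNF 1^2
Ȟ^0 = (10 − 7) − 0 = 3, so Ȟ^0 ≅ Z^3
Ȟ^1 = (13 − 6) − 7 = 0, so Ȟ^1 ≅ 0
Ȟ^2 = (8 − 2) − 6 = 0, so Ȟ^2 ≅ 0


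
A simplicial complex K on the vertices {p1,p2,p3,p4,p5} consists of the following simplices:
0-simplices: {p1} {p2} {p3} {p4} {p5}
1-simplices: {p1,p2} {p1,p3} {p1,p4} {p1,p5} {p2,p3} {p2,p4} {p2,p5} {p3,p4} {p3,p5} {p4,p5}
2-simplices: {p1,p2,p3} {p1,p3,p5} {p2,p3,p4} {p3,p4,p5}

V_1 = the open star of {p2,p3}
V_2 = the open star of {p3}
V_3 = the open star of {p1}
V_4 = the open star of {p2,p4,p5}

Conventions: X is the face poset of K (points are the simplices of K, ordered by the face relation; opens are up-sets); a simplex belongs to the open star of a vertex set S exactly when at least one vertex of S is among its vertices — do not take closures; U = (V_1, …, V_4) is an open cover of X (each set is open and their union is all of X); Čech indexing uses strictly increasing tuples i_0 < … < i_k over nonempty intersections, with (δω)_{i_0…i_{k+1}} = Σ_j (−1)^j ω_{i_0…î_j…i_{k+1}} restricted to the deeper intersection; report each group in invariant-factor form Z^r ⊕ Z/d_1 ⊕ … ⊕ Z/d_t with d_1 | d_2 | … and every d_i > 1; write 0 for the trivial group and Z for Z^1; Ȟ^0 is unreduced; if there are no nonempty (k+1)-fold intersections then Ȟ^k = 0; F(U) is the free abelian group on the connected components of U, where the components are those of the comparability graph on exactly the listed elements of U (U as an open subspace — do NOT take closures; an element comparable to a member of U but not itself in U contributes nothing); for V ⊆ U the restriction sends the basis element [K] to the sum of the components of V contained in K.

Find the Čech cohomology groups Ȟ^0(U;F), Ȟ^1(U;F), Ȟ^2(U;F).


Ȟ^0(U;F) ≅ Z,  Ȟ^1(U;F) ≅ Z,  Ȟ^2(U;F) ≅ 0

nonempty overlaps:
  V1={{p2},{p3},{p1,p2},{p1,p3},{p2,p3},{p2,p4},{p2,p5},{p3,p4},{p3,p5},{p1,p2,p3},{p1,p3,p5},{p2,p3,p4},{p3,p4,p5}} V2={{p3},{p1,p3},{p2,p3},{p3,p4},{p3,p5},{p1,p2,p3},{p1,p3,p5},{p2,p3,p4},{p3,p4,p5}} V3={{p1},{p1,p2},{p1,p3},{p1,p4},{p1,p5},{p1,p2,p3},{p1,p3,p5}} V4={{p2},{p4},{p5},{p1,p2},{p1,p4},{p1,p5},{p2,p3},{p2,p4},{p2,p5},{p3,p4},{p3,p5},{p4,p5},{p1,p2,p3},{p1,p3,p5},{p2,p3,p4},{p3,p4,p5}}
  V12={{p3},{p1,p3},{p2,p3},{p3,p4},{p3,p5},{p1,p2,p3},{p1,p3,p5},{p2,p3,p4},{p3,p4,p5}} V13={{p1,p2},{p1,p3},{p1,p2,p3},{p1,p3,p5}} V14={{p2},{p1,p2},{p2,p3},{p2,p4},{p2,p5},{p3,p4},{p3,p5},{p1,p2,p3},{p1,p3,p5},{p2,p3,p4},{p3,p4,p5}} V23={{p1,p3},{p1,p2,p3},{p1,p3,p5}} V24={{p2,p3},{p3,p4},{p3,p5},{p1,p2,p3},{p1,p3,p5},{p2,p3,p4},{p3,p4,p5}} V34={{p1,p2},{p1,p4},{p1,p5},{p1,p2,p3},{p1,p3,p5}}
  V123={{p1,p3},{p1,p2,p3},{p1,p3,p5}} V124={{p2,p3},{p3,p4},{p3,p5},{p1,p2,p3},{p1,p3,p5},{p2,p3,p4},{p3,p4,p5}} V134={{p1,p2},{p1,p2,p3},{p1,p3,p5}} V234={{p1,p2,p3},{p1,p3,p5}}
  V1234={{p1,p2,p3},{p1,p3,p5}}
components per intersection:
  V1: {{p2},{p3},{p1,p2},{p1,p3},{p2,p3},{p2,p4},{p2,p5},{p3,p4},{p3,p5},{p1,p2,p3},{p1,p3,p5},{p2,p3,p4},{p3,p4,p5}}
  V2: {{p3},{p1,p3},{p2,p3},{p3,p4},{p3,p5},{p1,p2,p3},{p1,p3,p5},{p2,p3,p4},{p3,p4,p5}}
  V3: {{p1},{p1,p2},{p1,p3},{p1,p4},{p1,p5},{p1,p2,p3},{p1,p3,p5}}
  V4: {{p2},{p4},{p5},{p1,p2},{p1,p4},{p1,p5},{p2,p3},{p2,p4},{p2,p5},{p3,p4},{p3,p5},{p4,p5},{p1,p2,p3},{p1,p3,p5},{p2,p3,p4},{p3,p4,p5}}
  V12: {{p3},{p1,p3},{p2,p3},{p3,p4},{p3,p5},{p1,p2,p3},{p1,p3,p5},{p2,p3,p4},{p3,p4,p5}}
  V13: {{p1,p2},{p1,p3},{p1,p2,p3},{p1,p3,p5}}
  V14: {{p2},{p1,p2},{p2,p3},{p2,p4},{p2,p5},{p3,p4},{p3,p5},{p1,p2,p3},{p1,p3,p5},{p2,p3,p4},{p3,p4,p5}}
  V23: {{p1,p3},{p1,p2,p3},{p1,p3,p5}}
  V24: {{p2,p3},{p3,p4},{p3,p5},{p1,p2,p3},{p1,p3,p5},{p2,p3,p4},{p3,p4,p5}}
  V34: {{p1,p2},{p1,p2,p3}} {{p1,p4}} {{p1,p5},{p1,p3,p5}}
  V123: {{p1,p3},{p1,p2,p3},{p1,p3,p5}}
  V124: {{p2,p3},{p3,p4},{p3,p5},{p1,p2,p3},{p1,p3,p5},{p2,p3,p4},{p3,p4,p5}}
  V134: {{p1,p2},{p1,p2,p3}} {{p1,p3,p5}}
  V234: {{p1,p2,p3}} {{p1,p3,p5}}
  V1234: {{p1,p2,p3}} {{p1,p3,p5}}
C dims 4,8,6,2; δ0: rk 3, SNF 1^3; δ1: rk 4, SNF 1^4; δ2: rk 2, SNF 1^2
degree 0: 4−3−0 = 1 → Ȟ^0 ≅ Z
degree 1: 8−4−3 = 1 → Ȟ^1 ≅ Z
degree 2: 6−2−4 = 0 → Ȟ^2 ≅ 0


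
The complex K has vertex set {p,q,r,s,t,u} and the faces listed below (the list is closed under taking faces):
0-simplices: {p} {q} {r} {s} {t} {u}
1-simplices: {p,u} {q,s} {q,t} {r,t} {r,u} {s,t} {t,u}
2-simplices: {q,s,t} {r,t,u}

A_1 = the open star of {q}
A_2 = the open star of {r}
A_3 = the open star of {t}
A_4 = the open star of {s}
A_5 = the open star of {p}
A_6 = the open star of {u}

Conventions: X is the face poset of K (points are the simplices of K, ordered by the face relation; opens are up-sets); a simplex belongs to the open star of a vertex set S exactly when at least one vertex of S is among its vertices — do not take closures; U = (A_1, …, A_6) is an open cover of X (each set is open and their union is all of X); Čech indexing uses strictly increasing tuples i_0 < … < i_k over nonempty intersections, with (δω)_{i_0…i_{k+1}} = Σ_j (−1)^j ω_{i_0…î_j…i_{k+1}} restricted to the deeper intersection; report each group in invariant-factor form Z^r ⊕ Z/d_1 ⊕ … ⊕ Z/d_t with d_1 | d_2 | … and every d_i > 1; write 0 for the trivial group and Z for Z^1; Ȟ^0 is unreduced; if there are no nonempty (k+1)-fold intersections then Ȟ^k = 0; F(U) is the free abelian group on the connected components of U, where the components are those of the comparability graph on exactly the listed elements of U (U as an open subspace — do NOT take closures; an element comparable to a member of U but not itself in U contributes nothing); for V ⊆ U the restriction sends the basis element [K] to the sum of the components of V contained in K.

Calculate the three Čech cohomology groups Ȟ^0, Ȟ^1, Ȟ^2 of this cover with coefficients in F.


Ȟ^0(U;F) ≅ Z, Ȟ^1(U;F) ≅ 0, Ȟ^2(U;F) ≅ 0

cover nerve:
  A1={{q},{q,s},{q,t},{q,s,t}} A2={{r},{r,t},{r,u},{r,t,u}} A3={{t},{q,t},{r,t},{s,t},{t,u},{q,s,t},{r,t,u}} A4={{s},{q,s},{s,t},{q,s,t}} A5={{p},{p,u}} A6={{u},{p,u},{r,u},{t,u},{r,t,u}}
  A13={{q,t},{q,s,t}} A14={{q,s},{q,s,t}} A23={{r,t},{r,t,u}} A26={{r,u},{r,t,u}} A34={{s,t},{q,s,t}} A36={{t,u},{r,t,u}} A56={{p,u}}
  A134={{q,s,t}} A236={{r,t,u}}
components per intersection:
  A1: {{q},{q,s},{q,t},{q,s,t}}
  A2: {{r},{r,t},{r,u},{r,t,u}}
  A3: {{t},{q,t},{r,t},{s,t},{t,u},{q,s,t},{r,t,u}}
  A4: {{s},{q,s},{s,t},{q,s,t}}
  A5: {{p},{p,u}}
  A6: {{u},{p,u},{r,u},{t,u},{r,t,u}}
  A13: {{q,t},{q,s,t}}
  A14: {{q,s},{q,s,t}}
  A23: {{r,t},{r,t,u}}
  A26: {{r,u},{r,t,u}}
  A34: {{s,t},{q,s,t}}
  A36: {{t,u},{r,t,u}}
  A56: {{p,u}}
  A134: {{q,s,t}}
  A236: {{r,t,u}}
C dims 6,7,2; δ0: rk 5, SNF 1^5; δ1: rk 2, SNF 1^2
Ȟ^0: (6−5)−0=1 ⇒ Z
Ȟ^1: (7−2)−5=0 ⇒ 0
Ȟ^2: (2−0)−2=0 ⇒ 0


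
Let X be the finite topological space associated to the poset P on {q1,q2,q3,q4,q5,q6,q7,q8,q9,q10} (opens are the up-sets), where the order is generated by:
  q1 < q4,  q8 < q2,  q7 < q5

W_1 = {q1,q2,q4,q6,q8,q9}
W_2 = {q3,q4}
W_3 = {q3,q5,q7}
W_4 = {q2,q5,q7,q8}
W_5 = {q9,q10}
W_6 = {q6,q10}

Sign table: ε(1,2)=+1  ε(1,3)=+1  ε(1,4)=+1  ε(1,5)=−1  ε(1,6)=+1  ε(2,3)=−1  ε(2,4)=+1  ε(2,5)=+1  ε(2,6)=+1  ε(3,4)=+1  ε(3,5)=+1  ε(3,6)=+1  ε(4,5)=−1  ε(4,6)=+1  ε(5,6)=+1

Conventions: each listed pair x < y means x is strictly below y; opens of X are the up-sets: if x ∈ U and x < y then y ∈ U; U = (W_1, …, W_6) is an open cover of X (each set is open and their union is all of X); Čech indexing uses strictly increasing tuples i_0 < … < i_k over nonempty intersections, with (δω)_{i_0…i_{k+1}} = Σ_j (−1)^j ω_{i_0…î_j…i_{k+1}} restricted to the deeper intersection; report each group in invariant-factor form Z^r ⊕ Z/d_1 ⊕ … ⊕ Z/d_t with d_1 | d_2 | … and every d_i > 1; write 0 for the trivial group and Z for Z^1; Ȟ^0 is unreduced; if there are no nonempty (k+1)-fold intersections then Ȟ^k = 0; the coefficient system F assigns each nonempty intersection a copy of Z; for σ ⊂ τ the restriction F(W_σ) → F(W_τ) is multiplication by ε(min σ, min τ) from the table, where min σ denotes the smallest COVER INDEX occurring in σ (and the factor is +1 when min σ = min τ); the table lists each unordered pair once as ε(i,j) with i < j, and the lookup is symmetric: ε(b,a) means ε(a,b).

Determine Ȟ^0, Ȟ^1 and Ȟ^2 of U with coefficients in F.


Ȟ^0 ≅ 0,  Ȟ^1 ≅ Z ⊕ Z/2,  Ȟ^2 ≅ 0

cover nerve:
  W12={q4} W14={q2,q8} W15={q9} W16={q6} W23={q3} W34={q5,q7} W56={q10}
C dims 6,7; δ0: rk 6, SNF 1^5·2
Ȟ^0: (6−6)−0=0 ⇒ 0
Ȟ^1: (7−0)−6=1 plus torsion [2] ⇒ Z ⊕ Z/2
Ȟ^2: (0−0)−0=0 ⇒ 0


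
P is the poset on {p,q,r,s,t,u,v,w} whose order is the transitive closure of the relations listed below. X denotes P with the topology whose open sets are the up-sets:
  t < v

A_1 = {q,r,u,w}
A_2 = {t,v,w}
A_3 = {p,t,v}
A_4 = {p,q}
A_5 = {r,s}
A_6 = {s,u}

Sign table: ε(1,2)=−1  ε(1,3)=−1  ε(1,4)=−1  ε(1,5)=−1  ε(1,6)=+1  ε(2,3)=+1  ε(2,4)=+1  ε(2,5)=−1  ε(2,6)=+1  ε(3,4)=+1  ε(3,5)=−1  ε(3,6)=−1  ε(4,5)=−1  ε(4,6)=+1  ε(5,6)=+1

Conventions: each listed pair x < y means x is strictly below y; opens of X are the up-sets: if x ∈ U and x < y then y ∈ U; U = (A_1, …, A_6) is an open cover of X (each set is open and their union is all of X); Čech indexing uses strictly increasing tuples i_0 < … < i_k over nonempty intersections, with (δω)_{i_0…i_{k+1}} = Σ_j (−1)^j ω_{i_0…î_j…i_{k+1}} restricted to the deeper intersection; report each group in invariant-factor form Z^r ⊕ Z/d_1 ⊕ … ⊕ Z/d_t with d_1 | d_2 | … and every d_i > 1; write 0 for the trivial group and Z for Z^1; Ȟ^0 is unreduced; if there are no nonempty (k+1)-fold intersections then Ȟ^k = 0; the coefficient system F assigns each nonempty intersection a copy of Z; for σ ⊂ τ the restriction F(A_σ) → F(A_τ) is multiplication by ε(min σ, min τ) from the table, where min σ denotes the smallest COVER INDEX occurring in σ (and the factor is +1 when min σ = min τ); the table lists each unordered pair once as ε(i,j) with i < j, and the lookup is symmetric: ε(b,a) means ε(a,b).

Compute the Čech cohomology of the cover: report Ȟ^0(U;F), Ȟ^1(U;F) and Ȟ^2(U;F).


Ȟ^0(U;F) ≅ 0, Ȟ^1(U;F) ≅ Z ⊕ Z/2 and Ȟ^2(U;F) ≅ 0

nerve of the cover:
  A12={w} A14={q} A15={r} A16={u} A23={t,v} A34={p} A56={s}
C dims 6,7; δ0: rk 6, SNF 1^5·2
Ȟ^0 = (6 − 6) − 0 = 0, so Ȟ^0 ≅ 0
Ȟ^1 = (7 − 0) − 6 = 1 plus torsion [2], so Ȟ^1 ≅ Z ⊕ Z/2
Ȟ^2 = (0 − 0) − 0 = 0, so Ȟ^2 ≅ 0


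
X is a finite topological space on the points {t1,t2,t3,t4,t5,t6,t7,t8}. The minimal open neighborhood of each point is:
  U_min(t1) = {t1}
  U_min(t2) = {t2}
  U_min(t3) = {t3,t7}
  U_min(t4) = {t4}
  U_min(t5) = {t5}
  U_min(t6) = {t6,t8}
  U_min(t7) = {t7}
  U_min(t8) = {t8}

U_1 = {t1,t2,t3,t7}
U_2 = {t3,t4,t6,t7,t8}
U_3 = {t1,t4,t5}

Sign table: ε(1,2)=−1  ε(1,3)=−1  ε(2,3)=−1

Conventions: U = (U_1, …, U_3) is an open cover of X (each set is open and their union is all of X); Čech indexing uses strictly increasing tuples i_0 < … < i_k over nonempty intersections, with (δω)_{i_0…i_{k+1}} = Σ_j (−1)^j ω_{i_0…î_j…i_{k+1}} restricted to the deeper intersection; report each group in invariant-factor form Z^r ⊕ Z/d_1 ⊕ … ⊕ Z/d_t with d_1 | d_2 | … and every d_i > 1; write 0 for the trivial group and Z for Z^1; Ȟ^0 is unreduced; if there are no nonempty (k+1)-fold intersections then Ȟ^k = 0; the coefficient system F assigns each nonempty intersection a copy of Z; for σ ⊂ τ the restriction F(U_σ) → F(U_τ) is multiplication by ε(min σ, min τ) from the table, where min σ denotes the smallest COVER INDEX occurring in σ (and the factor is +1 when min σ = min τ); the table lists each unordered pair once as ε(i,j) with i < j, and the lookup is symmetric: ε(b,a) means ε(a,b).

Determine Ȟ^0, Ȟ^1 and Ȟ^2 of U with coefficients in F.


nonempty overlaps:
  U12={t3,t7} U13={t1} U23={t4}
C dims 3,3; δ0: rk 3, SNF 1^2·2
degree 0: 3−3−0 = 0 → Ȟ^0 ≅ 0
degree 1: 3−0−3 = 0 plus torsion [2] → Ȟ^1 ≅ Z/2
degree 2: 0−0−0 = 0 → Ȟ^2 ≅ 0

Ȟ^0(U;F) ≅ 0, Ȟ^1(U;F) ≅ Z/2, Ȟ^2(U;F) ≅ 0


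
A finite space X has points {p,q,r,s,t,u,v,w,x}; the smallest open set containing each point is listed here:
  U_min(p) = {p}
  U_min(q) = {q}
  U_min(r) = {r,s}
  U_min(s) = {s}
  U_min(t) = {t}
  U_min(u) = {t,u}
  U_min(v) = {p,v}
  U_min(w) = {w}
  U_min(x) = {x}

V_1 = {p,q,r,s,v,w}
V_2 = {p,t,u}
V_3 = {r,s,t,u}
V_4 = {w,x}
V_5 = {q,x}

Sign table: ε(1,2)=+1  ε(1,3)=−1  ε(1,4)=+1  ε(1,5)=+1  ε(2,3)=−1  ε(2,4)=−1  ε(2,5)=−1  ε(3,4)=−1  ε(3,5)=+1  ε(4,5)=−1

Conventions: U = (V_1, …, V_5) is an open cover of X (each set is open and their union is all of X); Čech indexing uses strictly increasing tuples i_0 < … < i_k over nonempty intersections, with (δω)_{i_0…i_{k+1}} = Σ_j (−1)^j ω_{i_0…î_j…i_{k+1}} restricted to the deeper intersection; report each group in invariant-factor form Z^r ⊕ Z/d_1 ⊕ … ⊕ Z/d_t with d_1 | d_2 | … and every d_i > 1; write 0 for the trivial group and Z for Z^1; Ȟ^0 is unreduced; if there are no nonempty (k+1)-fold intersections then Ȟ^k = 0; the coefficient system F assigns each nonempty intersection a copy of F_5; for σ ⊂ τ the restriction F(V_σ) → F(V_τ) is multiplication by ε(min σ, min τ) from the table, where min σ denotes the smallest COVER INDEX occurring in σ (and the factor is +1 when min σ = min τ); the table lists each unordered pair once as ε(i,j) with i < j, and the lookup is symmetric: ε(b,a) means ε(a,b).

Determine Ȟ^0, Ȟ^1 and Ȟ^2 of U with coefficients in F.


nerve of the cover:
  V12={p} V13={r,s} V14={w} V15={q} V23={t,u} V45={x}
C dims 5,6; δ0: rk_F5 5
Ȟ^0 = (5 − 5) − 0 = 0, so Ȟ^0 ≅ 0
Ȟ^1 = (6 − 0) − 5 = 1, so Ȟ^1 ≅ Z/5
Ȟ^2 = (0 − 0) − 0 = 0, so Ȟ^2 ≅ 0

Ȟ^0(U;F) ≅ 0, Ȟ^1(U;F) ≅ Z/5 and Ȟ^2(U;F) ≅ 0


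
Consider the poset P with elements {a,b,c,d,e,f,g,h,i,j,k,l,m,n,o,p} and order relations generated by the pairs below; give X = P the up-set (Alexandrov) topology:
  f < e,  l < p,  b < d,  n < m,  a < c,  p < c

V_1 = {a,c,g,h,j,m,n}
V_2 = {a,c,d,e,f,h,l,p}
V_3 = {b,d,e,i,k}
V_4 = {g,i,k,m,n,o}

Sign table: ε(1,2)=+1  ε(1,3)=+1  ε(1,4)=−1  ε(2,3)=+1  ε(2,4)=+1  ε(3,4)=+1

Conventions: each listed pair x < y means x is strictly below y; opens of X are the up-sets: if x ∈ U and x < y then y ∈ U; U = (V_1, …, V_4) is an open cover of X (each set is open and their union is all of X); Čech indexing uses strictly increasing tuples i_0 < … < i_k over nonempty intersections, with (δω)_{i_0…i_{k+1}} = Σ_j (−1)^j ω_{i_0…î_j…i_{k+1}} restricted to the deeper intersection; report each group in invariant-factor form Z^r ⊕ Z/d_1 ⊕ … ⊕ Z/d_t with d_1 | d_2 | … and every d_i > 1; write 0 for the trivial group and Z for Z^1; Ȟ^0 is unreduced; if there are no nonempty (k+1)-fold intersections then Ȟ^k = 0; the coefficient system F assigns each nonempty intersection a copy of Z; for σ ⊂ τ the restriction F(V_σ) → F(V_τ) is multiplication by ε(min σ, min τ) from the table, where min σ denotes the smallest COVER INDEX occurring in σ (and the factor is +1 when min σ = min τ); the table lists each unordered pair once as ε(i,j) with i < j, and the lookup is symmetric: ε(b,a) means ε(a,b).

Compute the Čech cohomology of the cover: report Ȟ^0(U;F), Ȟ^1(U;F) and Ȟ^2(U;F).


Ȟ^0 = 0; Ȟ^1 = Z/2; Ȟ^2 = 0

nonempty intersections:
  V12={a,c,h} V14={g,m,n} V23={d,e} V34={i,k}
C dims 4,4; δ0: rk 4, SNF 1^3·2
Ȟ^0: (4−4)−0=0 ⇒ 0
Ȟ^1: (4−0)−4=0 plus torsion [2] ⇒ Z/2
Ȟ^2: (0−0)−0=0 ⇒ 0


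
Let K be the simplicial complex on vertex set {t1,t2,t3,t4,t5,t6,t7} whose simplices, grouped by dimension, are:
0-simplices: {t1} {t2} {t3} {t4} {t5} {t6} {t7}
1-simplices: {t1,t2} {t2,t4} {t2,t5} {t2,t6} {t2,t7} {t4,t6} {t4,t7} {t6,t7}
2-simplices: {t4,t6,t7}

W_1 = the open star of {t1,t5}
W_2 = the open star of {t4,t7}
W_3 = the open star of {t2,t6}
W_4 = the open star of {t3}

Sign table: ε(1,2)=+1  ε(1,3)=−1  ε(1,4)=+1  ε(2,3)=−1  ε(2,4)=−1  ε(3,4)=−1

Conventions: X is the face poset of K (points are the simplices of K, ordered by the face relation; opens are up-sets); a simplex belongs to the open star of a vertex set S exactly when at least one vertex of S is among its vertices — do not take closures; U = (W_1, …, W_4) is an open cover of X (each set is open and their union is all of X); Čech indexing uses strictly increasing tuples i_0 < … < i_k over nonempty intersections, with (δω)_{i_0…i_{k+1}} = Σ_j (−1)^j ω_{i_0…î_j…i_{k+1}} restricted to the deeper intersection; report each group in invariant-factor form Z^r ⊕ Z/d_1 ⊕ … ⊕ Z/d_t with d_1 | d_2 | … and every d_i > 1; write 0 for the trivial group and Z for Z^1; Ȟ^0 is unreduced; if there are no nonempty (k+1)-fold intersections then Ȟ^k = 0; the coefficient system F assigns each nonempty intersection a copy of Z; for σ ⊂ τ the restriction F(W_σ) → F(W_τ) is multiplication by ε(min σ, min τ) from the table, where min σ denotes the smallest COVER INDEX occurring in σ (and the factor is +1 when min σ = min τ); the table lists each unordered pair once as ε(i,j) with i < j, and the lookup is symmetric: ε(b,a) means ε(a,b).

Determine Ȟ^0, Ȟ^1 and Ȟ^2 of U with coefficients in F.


nerve simplices:
  W1={{t1},{t5},{t1,t2},{t2,t5}} W2={{t4},{t7},{t2,t4},{t2,t7},{t4,t6},{t4,t7},{t6,t7},{t4,t6,t7}} W3={{t2},{t6},{t1,t2},{t2,t4},{t2,t5},{t2,t6},{t2,t7},{t4,t6},{t6,t7},{t4,t6,t7}} W4={{t3}}
  W13={{t1,t2},{t2,t5}} W23={{t2,t4},{t2,t7},{t4,t6},{t6,t7},{t4,t6,t7}}
C dims 4,2; δ0: rk 2, SNF 1^2
degree 0: 4−2−0 = 2 → Ȟ^0 ≅ Z^2
degree 1: 2−0−2 = 0 → Ȟ^1 ≅ 0
degree 2: 0−0−0 = 0 → Ȟ^2 ≅ 0

Ȟ^0(U;F) ≅ Z^2, Ȟ^1(U;F) ≅ 0 and Ȟ^2(U;F) ≅ 0


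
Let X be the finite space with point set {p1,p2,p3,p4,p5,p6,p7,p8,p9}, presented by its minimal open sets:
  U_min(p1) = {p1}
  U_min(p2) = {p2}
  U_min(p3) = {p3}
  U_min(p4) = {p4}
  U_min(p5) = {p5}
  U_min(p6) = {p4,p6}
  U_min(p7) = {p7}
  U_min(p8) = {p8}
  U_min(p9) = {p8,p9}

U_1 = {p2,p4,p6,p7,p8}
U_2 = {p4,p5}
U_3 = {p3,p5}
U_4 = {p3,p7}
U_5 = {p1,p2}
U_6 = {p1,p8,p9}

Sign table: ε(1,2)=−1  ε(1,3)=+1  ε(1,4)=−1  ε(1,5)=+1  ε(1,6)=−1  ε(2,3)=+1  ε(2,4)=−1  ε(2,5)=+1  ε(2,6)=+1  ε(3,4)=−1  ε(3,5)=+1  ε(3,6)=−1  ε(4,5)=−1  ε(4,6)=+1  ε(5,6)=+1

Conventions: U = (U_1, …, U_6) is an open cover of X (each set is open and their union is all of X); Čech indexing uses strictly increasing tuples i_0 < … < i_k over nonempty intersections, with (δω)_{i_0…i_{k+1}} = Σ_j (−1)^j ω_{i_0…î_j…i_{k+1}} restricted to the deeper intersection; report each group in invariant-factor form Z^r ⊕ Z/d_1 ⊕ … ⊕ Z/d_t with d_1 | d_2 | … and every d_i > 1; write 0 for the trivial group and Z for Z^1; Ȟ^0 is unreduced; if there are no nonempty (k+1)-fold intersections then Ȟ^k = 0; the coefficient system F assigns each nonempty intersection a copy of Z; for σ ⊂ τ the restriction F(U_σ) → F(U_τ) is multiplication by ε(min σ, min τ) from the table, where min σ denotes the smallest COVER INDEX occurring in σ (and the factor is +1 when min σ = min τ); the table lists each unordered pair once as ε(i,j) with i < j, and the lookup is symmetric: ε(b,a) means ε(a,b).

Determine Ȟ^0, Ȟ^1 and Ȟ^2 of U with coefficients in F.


nonempty intersections:
  U12={p4} U14={p7} U15={p2} U16={p8} U23={p5} U34={p3} U56={p1}
C dims 6,7; δ0: rk 6, SNF 1^5·2
Ȟ^0: (6−6)−0=0 ⇒ 0
Ȟ^1: (7−0)−6=1 plus torsion [2] ⇒ Z ⊕ Z/2
Ȟ^2: (0−0)−0=0 ⇒ 0

Ȟ^0(U;F) ≅ 0, Ȟ^1(U;F) ≅ Z ⊕ Z/2, Ȟ^2(U;F) ≅ 0


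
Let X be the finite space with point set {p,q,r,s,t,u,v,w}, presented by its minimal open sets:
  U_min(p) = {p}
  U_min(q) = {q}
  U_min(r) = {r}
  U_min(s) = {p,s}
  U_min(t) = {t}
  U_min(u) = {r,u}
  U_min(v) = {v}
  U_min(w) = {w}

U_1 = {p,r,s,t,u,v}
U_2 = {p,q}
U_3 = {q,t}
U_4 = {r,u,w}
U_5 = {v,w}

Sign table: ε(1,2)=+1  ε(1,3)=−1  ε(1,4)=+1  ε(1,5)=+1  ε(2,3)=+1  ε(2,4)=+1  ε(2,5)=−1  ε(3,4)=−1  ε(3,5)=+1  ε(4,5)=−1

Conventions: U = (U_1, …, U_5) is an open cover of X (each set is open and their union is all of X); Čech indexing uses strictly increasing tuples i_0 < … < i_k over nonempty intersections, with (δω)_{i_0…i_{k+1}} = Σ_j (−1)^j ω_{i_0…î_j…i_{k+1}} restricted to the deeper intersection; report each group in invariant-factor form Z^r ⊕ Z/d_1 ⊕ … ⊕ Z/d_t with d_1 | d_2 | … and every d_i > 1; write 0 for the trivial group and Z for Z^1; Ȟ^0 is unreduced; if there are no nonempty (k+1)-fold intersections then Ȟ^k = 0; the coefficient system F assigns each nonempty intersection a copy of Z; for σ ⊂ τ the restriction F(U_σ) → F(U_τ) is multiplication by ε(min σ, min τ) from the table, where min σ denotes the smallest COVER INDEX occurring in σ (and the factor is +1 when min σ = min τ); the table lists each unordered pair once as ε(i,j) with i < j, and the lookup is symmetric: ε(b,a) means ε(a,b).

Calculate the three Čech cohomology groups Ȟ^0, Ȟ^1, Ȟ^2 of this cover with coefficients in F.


Ȟ^0 ≅ 0, Ȟ^1 ≅ Z ⊕ Z/2, Ȟ^2 ≅ 0

nerve of the cover:
  U12={p} U13={t} U14={r,u} U15={v} U23={q} U45={w}
C dims 5,6; δ0: rk 5, SNF 1^4·2
Ȟ^0 = (5 − 5) − 0 = 0, so Ȟ^0 ≅ 0
Ȟ^1 = (6 − 0) − 5 = 1 plus torsion [2], so Ȟ^1 ≅ Z ⊕ Z/2
Ȟ^2 = (0 − 0) − 0 = 0, so Ȟ^2 ≅ 0


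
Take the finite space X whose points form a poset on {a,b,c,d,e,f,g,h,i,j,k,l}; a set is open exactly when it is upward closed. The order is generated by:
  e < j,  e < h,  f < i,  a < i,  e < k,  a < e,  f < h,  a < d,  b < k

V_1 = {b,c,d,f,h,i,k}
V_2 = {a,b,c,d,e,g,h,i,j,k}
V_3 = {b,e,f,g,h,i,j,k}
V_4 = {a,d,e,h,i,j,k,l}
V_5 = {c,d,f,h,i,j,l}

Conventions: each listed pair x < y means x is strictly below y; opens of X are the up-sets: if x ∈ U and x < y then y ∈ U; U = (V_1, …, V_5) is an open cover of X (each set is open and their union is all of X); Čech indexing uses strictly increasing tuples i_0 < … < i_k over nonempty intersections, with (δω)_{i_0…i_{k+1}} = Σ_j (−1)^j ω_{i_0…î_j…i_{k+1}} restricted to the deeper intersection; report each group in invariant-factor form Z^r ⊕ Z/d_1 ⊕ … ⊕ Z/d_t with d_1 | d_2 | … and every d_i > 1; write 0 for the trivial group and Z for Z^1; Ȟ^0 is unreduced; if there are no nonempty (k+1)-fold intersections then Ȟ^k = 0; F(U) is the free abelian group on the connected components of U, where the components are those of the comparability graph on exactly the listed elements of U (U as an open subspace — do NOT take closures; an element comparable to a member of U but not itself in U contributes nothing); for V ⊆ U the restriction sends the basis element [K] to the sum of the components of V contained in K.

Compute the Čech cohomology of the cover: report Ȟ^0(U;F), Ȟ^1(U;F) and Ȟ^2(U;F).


nonempty overlaps:
  V12={b,c,d,h,i,k} V13={b,f,h,i,k} V14={d,h,i,k} V15={c,d,f,h,i} V23={b,e,g,h,i,j,k} V24={a,d,e,h,i,j,k} V25={c,d,h,i,j} V34={e,h,i,j,k} V35={f,h,i,j} V45={d,h,i,j,l}
  V123={b,h,i,k} V124={d,h,i,k} V125={c,d,h,i} V134={h,i,k} V135={f,h,i} V145={d,h,i} V234={e,h,i,j,k} V235={h,i,j} V245={d,h,i,j} V345={h,i,j}
  V1234={h,i,k} V1235={h,i} V1245={d,h,i} V1345={h,i} V2345={h,i,j}
  V12345={h,i}
components per intersection:
  V1: {b,k} {c} {d} {f,h,i}
  V2: {a,b,d,e,h,i,j,k} {c} {g}
  V3: {b,e,f,h,i,j,k} {g}
  V4: {a,d,e,h,i,j,k} {l}
  V5: {c} {d} {f,h,i} {j} {l}
  V12: {b,k} {c} {d} {h} {i}
  V13: {b,k} {f,h,i}
  V14: {d} {h} {i} {k}
  V15: {c} {d} {f,h,i}
  V23: {b,e,h,j,k} {g} {i}
  V24: {a,d,e,h,i,j,k}
  V25: {c} {d} {h} {i} {j}
  V34: {e,h,j,k} {i}
  V35: {f,h,i} {j}
  V45: {d} {h} {i} {j} {l}
  V123: {b,k} {h} {i}
  V124: {d} {h} {i} {k}
  V125: {c} {d} {h} {i}
  V134: {h} {i} {k}
  V135: {f,h,i}
  V145: {d} {h} {i}
  V234: {e,h,j,k} {i}
  V235: {h} {i} {j}
  V245: {d} {h} {i} {j}
  V345: {h} {i} {j}
  V1234: {h} {i} {k}
  V1235: {h} {i}
  V1245: {d} {h} {i}
  V1345: {h} {i}
  V2345: {h} {i} {j}
  V12345: {h} {i}
C dims 16,32,30,13; δ0: rk 12, SNF 1^12; δ1: rk 19, SNF 1^19; δ2: rk 11, SNF 1^11
degree 0: 16−12−0 = 4 → Ȟ^0 ≅ Z^4
degree 1: 32−19−12 = 1 → Ȟ^1 ≅ Z
degree 2: 30−11−19 = 0 → Ȟ^2 ≅ 0

Ȟ^0 = Z^4, Ȟ^1 = Z, Ȟ^2 = 0


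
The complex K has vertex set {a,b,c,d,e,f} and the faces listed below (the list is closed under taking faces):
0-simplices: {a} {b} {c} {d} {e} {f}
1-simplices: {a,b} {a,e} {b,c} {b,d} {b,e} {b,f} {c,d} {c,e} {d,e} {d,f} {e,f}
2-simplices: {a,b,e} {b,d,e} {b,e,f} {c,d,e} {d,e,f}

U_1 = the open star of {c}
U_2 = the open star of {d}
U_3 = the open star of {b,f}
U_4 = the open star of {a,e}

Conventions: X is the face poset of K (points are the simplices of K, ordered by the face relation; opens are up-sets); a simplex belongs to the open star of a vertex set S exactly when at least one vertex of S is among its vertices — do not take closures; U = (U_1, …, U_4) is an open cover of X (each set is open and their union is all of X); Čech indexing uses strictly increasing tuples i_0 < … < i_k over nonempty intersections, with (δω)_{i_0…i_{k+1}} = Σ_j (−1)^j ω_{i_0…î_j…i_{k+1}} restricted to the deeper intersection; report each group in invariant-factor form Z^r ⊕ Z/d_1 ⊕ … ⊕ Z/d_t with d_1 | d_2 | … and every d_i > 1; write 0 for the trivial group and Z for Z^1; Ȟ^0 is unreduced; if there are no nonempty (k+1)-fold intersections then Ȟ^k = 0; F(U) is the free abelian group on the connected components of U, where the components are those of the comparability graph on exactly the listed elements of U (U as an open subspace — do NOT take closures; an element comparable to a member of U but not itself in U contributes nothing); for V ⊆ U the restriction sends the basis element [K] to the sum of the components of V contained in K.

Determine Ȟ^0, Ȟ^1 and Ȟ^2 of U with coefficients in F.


nonempty overlaps:
  U1={{c},{b,c},{c,d},{c,e},{c,d,e}} U2={{d},{b,d},{c,d},{d,e},{d,f},{b,d,e},{c,d,e},{d,e,f}} U3={{b},{f},{a,b},{b,c},{b,d},{b,e},{b,f},{d,f},{e,f},{a,b,e},{b,d,e},{b,e,f},{d,e,f}} U4={{a},{e},{a,b},{a,e},{b,e},{c,e},{d,e},{e,f},{a,b,e},{b,d,e},{b,e,f},{c,d,e},{d,e,f}}
  U12={{c,d},{c,d,e}} U13={{b,c}} U14={{c,e},{c,d,e}} U23={{b,d},{d,f},{b,d,e},{d,e,f}} U24={{d,e},{b,d,e},{c,d,e},{d,e,f}} U34={{a,b},{b,e},{e,f},{a,b,e},{b,d,e},{b,e,f},{d,e,f}}
  U124={{c,d,e}} U234={{b,d,e},{d,e,f}}
components per intersection:
  U1: {{c},{b,c},{c,d},{c,e},{c,d,e}}
  U2: {{d},{b,d},{c,d},{d,e},{d,f},{b,d,e},{c,d,e},{d,e,f}}
  U3: {{b},{f},{a,b},{b,c},{b,d},{b,e},{b,f},{d,f},{e,f},{a,b,e},{b,d,e},{b,e,f},{d,e,f}}
  U4: {{a},{e},{a,b},{a,e},{b,e},{c,e},{d,e},{e,f},{a,b,e},{b,d,e},{b,e,f},{c,d,e},{d,e,f}}
  U12: {{c,d},{c,d,e}}
  U13: {{b,c}}
  U14: {{c,e},{c,d,e}}
  U23: {{b,d},{b,d,e}} {{d,f},{d,e,f}}
  U24: {{d,e},{b,d,e},{c,d,e},{d,e,f}}
  U34: {{a,b},{b,e},{e,f},{a,b,e},{b,d,e},{b,e,f},{d,e,f}}
  U124: {{c,d,e}}
  U234: {{b,d,e}} {{d,e,f}}
C dims 4,7,3; δ0: rk 3, SNF 1^3; δ1: rk 3, SNF 1^3
degree 0: 4−3−0 = 1 → Ȟ^0 ≅ Z
degree 1: 7−3−3 = 1 → Ȟ^1 ≅ Z
degree 2: 3−0−3 = 0 → Ȟ^2 ≅ 0

Ȟ^0(U;F) ≅ Z,  Ȟ^1(U;F) ≅ Z,  Ȟ^2(U;F) ≅ 0


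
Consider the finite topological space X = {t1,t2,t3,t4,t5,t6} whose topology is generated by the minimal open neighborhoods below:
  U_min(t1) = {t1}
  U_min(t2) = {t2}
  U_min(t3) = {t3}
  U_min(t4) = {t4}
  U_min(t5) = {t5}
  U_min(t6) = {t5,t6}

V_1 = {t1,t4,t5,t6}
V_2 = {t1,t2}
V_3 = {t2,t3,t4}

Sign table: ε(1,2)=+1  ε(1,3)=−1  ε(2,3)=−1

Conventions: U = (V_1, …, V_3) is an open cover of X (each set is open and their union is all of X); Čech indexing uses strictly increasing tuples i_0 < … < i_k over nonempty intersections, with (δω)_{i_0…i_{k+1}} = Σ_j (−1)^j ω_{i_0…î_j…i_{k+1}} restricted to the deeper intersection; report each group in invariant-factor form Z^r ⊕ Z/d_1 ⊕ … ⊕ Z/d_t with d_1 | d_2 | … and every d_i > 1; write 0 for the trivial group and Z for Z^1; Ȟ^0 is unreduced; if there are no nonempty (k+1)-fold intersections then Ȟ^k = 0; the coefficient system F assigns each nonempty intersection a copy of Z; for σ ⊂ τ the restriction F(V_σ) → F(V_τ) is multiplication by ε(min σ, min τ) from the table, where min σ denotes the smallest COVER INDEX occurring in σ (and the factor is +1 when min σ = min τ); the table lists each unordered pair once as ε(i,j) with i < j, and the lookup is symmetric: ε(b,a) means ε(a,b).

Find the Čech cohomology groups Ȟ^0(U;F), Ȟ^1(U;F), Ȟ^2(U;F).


nonempty intersections:
  V12={t1} V13={t4} V23={t2}
C dims 3,3; δ0: rk 2, SNF 1^2
Ȟ^0: (3−2)−0=1 ⇒ Z
Ȟ^1: (3−0)−2=1 ⇒ Z
Ȟ^2: (0−0)−0=0 ⇒ 0

Ȟ^0(U;F) ≅ Z; Ȟ^1(U;F) ≅ Z; Ȟ^2(U;F) ≅ 0


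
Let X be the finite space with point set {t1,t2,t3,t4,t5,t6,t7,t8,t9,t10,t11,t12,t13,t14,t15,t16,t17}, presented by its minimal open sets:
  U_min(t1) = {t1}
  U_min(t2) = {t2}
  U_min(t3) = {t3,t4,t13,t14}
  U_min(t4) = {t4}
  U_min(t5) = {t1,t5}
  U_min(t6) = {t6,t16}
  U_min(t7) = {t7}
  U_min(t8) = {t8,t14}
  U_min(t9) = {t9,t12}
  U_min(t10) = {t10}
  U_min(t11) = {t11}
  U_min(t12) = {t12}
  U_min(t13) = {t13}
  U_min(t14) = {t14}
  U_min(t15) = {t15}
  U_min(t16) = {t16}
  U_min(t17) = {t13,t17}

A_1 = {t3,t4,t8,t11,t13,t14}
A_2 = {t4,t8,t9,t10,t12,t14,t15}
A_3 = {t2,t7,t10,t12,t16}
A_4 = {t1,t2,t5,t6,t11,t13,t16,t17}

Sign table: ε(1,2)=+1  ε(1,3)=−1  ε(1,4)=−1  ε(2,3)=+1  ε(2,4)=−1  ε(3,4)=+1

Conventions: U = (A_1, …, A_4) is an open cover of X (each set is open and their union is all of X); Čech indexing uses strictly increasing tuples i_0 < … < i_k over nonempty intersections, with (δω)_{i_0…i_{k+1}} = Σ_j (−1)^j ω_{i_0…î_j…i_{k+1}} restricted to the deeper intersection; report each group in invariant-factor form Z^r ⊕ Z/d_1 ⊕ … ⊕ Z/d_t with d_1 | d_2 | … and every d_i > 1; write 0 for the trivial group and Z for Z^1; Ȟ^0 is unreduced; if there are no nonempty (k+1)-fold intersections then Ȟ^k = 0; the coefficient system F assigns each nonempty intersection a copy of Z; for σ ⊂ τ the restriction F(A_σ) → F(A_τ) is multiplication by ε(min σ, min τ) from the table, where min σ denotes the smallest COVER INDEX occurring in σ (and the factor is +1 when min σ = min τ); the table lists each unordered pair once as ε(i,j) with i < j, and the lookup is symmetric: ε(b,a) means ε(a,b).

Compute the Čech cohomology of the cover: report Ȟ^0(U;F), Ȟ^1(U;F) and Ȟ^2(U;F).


Ȟ^0 ≅ 0, Ȟ^1 ≅ Z/2 and Ȟ^2 ≅ 0

nerve simplices:
  A12={t4,t8,t14} A14={t11,t13} A23={t10,t12} A34={t2,t16}
C dims 4,4; δ0: rk 4, SNF 1^3·2
degree 0: 4−4−0 = 0 → Ȟ^0 ≅ 0
degree 1: 4−0−4 = 0 plus torsion [2] → Ȟ^1 ≅ Z/2
degree 2: 0−0−0 = 0 → Ȟ^2 ≅ 0
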